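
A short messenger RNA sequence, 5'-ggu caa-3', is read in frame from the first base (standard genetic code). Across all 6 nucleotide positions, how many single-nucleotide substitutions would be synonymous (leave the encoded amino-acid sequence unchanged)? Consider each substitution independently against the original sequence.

Codon 1 (GGU, Gly): 3 synonymous substitutions.
Codon 2 (CAA, Gln): 1 synonymous substitution.
Total: 3 + 1 = 4.

4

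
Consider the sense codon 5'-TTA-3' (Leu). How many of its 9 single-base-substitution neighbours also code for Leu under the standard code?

2

Position 1: CTA → 1 synonymous.
Position 2: none → 0 synonymous.
Position 3: TTG → 1 synonymous.
Total: 1 + 0 + 1 = 2.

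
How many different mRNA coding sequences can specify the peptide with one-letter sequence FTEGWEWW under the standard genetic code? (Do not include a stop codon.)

128

Phe: 2 codons.
Thr: 4 codons.
Glu: 2 codons.
Gly: 4 codons.
Trp: 1 codon.
Glu: 2 codons.
Trp: 1 codon.
Trp: 1 codon.
2 × 4 × 2 × 4 × 1 × 2 × 1 × 1 = 128.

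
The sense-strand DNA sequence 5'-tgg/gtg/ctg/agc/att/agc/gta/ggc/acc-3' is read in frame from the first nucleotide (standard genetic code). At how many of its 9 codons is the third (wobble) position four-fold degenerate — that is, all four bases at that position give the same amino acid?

5

Codon 1 TGG (Trp): third position 1-fold.
Codon 2 GTG (Val): third position 4-fold.
Codon 3 CTG (Leu): third position 4-fold.
Codon 4 AGC (Ser): third position 2-fold.
Codon 5 ATT (Ile): third position 3-fold.
Codon 6 AGC (Ser): third position 2-fold.
Codon 7 GTA (Val): third position 4-fold.
Codon 8 GGC (Gly): third position 4-fold.
Codon 9 ACC (Thr): third position 4-fold.
Four-fold degenerate third positions: 5.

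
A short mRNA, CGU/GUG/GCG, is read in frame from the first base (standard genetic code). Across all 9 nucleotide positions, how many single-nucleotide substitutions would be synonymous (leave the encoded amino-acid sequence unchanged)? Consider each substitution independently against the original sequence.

9

Codon 1 (CGU, Arg): 3 synonymous substitutions.
Codon 2 (GUG, Val): 3 synonymous substitutions.
Codon 3 (GCG, Ala): 3 synonymous substitutions.
Total: 3 + 3 + 3 = 9.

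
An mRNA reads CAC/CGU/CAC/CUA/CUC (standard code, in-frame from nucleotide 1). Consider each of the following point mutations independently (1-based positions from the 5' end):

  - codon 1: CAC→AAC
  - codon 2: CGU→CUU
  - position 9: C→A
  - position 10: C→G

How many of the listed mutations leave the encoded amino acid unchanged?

Codon 1: CAC (His) → AAC (Asn) — missense.
Codon 2: CGU (Arg) → CUU (Leu) — missense.
Codon 3: CAC (His) → CAA (Gln) — missense.
Codon 4: CUA (Leu) → GUA (Val) — missense.
Synonymous: 0 of 4.

0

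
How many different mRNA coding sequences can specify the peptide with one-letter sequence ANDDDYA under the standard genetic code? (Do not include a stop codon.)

Ala: 4 codons.
Asn: 2 codons.
Asp: 2 codons.
Asp: 2 codons.
Asp: 2 codons.
Tyr: 2 codons.
Ala: 4 codons.
4 × 2 × 2 × 2 × 2 × 2 × 4 = 512.

512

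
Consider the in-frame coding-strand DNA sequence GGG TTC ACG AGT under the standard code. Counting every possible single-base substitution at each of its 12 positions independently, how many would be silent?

8

Codon 1 (GGG, Gly): 3 synonymous substitutions.
Codon 2 (TTC, Phe): 1 synonymous substitution.
Codon 3 (ACG, Thr): 3 synonymous substitutions.
Codon 4 (AGT, Ser): 1 synonymous substitution.
Total: 3 + 1 + 3 + 1 = 8.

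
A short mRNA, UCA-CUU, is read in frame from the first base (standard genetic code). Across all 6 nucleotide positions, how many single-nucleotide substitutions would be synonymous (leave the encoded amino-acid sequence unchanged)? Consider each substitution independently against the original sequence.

6

Codon 1 (UCA, Ser): 3 synonymous substitutions.
Codon 2 (CUU, Leu): 3 synonymous substitutions.
Total: 3 + 3 = 6.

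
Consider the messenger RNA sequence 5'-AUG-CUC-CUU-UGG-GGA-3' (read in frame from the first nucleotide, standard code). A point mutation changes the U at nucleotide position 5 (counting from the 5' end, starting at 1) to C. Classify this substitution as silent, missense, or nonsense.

Position 5 falls in codon 2: CUC → Leu.
After the substitution the codon is CCC → Pro.
Leu ≠ Pro, so this is a missense mutation.

missense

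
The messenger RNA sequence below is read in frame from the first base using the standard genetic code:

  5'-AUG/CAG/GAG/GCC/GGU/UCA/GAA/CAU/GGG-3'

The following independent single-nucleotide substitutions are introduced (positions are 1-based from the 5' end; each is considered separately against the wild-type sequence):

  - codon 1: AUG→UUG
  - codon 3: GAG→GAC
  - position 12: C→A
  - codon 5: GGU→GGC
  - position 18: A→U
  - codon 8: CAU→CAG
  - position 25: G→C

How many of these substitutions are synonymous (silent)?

3

Codon 1: AUG (Met) → UUG (Leu) — missense.
Codon 3: GAG (Glu) → GAC (Asp) — missense.
Codon 4: GCC (Ala) → GCA (Ala) — synonymous.
Codon 5: GGU (Gly) → GGC (Gly) — synonymous.
Codon 6: UCA (Ser) → UCU (Ser) — synonymous.
Codon 8: CAU (His) → CAG (Gln) — missense.
Codon 9: GGG (Gly) → CGG (Arg) — missense.
Synonymous: 3 of 7.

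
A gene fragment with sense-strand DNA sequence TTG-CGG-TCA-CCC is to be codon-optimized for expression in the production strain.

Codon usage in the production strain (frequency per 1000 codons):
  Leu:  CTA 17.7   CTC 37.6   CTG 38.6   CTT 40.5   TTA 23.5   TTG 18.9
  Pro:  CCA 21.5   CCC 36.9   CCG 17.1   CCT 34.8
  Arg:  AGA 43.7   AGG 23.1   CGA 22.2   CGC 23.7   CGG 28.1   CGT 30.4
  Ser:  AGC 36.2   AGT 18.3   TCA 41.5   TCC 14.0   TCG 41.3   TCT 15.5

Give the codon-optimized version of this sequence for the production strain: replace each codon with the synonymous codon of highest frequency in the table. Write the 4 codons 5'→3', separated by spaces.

CTT AGA TCA CCC

Codon 1 (Leu): best is CTT at 40.5.
Codon 2 (Arg): best is AGA at 43.7.
Codon 3 (Ser): best is TCA at 41.5.
Codon 4 (Pro): best is CCC at 36.9.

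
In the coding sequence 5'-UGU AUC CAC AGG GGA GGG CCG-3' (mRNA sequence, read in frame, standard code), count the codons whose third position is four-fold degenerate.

3

Codon 1 UGU (Cys): third position 2-fold.
Codon 2 AUC (Ile): third position 3-fold.
Codon 3 CAC (His): third position 2-fold.
Codon 4 AGG (Arg): third position 2-fold.
Codon 5 GGA (Gly): third position 4-fold.
Codon 6 GGG (Gly): third position 4-fold.
Codon 7 CCG (Pro): third position 4-fold.
Four-fold degenerate third positions: 3.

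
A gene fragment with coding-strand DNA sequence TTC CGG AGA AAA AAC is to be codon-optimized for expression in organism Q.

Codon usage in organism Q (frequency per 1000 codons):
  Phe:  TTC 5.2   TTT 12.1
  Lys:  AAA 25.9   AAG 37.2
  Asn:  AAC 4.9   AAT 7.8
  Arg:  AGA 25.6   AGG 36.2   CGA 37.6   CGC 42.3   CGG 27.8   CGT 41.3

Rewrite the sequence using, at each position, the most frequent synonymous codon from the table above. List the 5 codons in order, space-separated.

Codon 1 (Phe): best is TTT at 12.1.
Codon 2 (Arg): best is CGC at 42.3.
Codon 3 (Arg): best is CGC at 42.3.
Codon 4 (Lys): best is AAG at 37.2.
Codon 5 (Asn): best is AAT at 7.8.

TTT CGC CGC AAG AAT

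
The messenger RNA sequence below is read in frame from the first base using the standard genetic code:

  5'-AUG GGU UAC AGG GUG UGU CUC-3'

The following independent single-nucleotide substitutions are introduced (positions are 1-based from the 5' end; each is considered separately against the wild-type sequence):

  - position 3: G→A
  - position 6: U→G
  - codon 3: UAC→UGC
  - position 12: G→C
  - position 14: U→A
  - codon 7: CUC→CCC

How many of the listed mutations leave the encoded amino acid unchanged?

Codon 1: AUG (Met) → AUA (Ile) — missense.
Codon 2: GGU (Gly) → GGG (Gly) — synonymous.
Codon 3: UAC (Tyr) → UGC (Cys) — missense.
Codon 4: AGG (Arg) → AGC (Ser) — missense.
Codon 5: GUG (Val) → GAG (Glu) — missense.
Codon 7: CUC (Leu) → CCC (Pro) — missense.
Synonymous: 1 of 6.

1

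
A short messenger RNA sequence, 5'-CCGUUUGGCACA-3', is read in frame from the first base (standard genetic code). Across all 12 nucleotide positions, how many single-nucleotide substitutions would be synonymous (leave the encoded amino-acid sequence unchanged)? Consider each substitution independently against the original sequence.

10

Codon 1 (CCG, Pro): 3 synonymous substitutions.
Codon 2 (UUU, Phe): 1 synonymous substitution.
Codon 3 (GGC, Gly): 3 synonymous substitutions.
Codon 4 (ACA, Thr): 3 synonymous substitutions.
Total: 3 + 1 + 3 + 3 = 10.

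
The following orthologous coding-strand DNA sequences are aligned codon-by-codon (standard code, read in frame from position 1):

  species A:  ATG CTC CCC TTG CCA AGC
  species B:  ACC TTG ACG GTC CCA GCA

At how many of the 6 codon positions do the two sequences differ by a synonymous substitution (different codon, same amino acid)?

1

Codon 1: ATG Met / ACC Thr — nonsynonymous.
Codon 2: CTC Leu / TTG Leu — synonymous.
Codon 3: CCC Pro / ACG Thr — nonsynonymous.
Codon 4: TTG Leu / GTC Val — nonsynonymous.
Codon 5: CCA Pro / CCA Pro — identical.
Codon 6: AGC Ser / GCA Ala — nonsynonymous.
Synonymous differences: 1.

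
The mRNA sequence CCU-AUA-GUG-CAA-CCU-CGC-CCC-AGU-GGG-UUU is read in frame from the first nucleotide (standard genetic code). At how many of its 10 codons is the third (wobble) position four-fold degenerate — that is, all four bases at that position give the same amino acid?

Codon 1 CCU (Pro): third position 4-fold.
Codon 2 AUA (Ile): third position 3-fold.
Codon 3 GUG (Val): third position 4-fold.
Codon 4 CAA (Gln): third position 2-fold.
Codon 5 CCU (Pro): third position 4-fold.
Codon 6 CGC (Arg): third position 4-fold.
Codon 7 CCC (Pro): third position 4-fold.
Codon 8 AGU (Ser): third position 2-fold.
Codon 9 GGG (Gly): third position 4-fold.
Codon 10 UUU (Phe): third position 2-fold.
Four-fold degenerate third positions: 6.

6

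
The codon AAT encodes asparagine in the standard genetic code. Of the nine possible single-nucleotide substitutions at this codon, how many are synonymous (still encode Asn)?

1

Position 1: none → 0 synonymous.
Position 2: none → 0 synonymous.
Position 3: AAC → 1 synonymous.
Total: 0 + 0 + 1 = 1.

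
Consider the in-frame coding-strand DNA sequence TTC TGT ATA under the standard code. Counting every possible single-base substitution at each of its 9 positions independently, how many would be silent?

4

Codon 1 (TTC, Phe): 1 synonymous substitution.
Codon 2 (TGT, Cys): 1 synonymous substitution.
Codon 3 (ATA, Ile): 2 synonymous substitutions.
Total: 1 + 1 + 2 = 4.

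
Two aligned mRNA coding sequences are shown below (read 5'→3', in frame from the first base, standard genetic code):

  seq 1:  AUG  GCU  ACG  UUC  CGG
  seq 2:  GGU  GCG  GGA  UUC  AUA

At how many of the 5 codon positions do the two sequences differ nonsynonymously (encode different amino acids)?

3

Codon 1: AUG Met / GGU Gly — nonsynonymous.
Codon 2: GCU Ala / GCG Ala — synonymous.
Codon 3: ACG Thr / GGA Gly — nonsynonymous.
Codon 4: UUC Phe / UUC Phe — identical.
Codon 5: CGG Arg / AUA Ile — nonsynonymous.
Nonsynonymous differences: 3.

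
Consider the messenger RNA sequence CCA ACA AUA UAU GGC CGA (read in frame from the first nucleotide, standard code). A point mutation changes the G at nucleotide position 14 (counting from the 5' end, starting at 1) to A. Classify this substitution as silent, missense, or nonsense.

Position 14 falls in codon 5: GGC → Gly.
After the substitution the codon is GAC → Asp.
Gly ≠ Asp, so this is a missense mutation.

missense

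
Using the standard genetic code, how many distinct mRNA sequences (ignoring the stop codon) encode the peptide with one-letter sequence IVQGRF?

1152

Ile: 3 codons.
Val: 4 codons.
Gln: 2 codons.
Gly: 4 codons.
Arg: 6 codons.
Phe: 2 codons.
3 × 4 × 2 × 4 × 6 × 2 = 1152.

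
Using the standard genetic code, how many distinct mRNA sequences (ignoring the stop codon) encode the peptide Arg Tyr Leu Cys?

Arg: 6 codons.
Tyr: 2 codons.
Leu: 6 codons.
Cys: 2 codons.
6 × 2 × 6 × 2 = 144.

144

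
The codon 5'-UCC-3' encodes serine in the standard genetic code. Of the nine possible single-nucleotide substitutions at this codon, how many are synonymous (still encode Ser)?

3

Position 1: none → 0 synonymous.
Position 2: none → 0 synonymous.
Position 3: UCU, UCA, UCG → 3 synonymous.
Total: 0 + 0 + 3 = 3.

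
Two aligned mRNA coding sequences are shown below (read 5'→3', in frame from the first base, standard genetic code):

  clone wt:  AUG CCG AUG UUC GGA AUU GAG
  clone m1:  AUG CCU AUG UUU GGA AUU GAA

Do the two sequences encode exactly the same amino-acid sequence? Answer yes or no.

yes

Codon 1: AUG Met / AUG Met — identical.
Codon 2: CCG Pro / CCU Pro — synonymous.
Codon 3: AUG Met / AUG Met — identical.
Codon 4: UUC Phe / UUU Phe — synonymous.
Codon 5: GGA Gly / GGA Gly — identical.
Codon 6: AUU Ile / AUU Ile — identical.
Codon 7: GAG Glu / GAA Glu — synonymous.
Nonsynonymous differences: 0 → same protein.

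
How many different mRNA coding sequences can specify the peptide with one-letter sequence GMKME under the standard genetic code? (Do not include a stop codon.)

16

Gly: 4 codons.
Met: 1 codon.
Lys: 2 codons.
Met: 1 codon.
Glu: 2 codons.
4 × 1 × 2 × 1 × 2 = 16.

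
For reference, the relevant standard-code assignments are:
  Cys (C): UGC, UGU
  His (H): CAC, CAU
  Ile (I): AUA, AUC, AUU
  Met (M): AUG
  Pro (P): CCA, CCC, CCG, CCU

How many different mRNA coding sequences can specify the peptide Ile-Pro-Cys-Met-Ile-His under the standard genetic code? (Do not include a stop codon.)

Ile: 3 codons.
Pro: 4 codons.
Cys: 2 codons.
Met: 1 codon.
Ile: 3 codons.
His: 2 codons.
3 × 4 × 2 × 1 × 3 × 2 = 144.

144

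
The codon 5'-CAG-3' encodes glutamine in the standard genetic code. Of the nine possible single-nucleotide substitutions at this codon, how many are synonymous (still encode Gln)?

1

Position 1: none → 0 synonymous.
Position 2: none → 0 synonymous.
Position 3: CAA → 1 synonymous.
Total: 0 + 0 + 1 = 1.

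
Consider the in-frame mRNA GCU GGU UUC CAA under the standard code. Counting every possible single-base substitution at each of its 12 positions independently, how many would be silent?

8

Codon 1 (GCU, Ala): 3 synonymous substitutions.
Codon 2 (GGU, Gly): 3 synonymous substitutions.
Codon 3 (UUC, Phe): 1 synonymous substitution.
Codon 4 (CAA, Gln): 1 synonymous substitution.
Total: 3 + 3 + 1 + 1 = 8.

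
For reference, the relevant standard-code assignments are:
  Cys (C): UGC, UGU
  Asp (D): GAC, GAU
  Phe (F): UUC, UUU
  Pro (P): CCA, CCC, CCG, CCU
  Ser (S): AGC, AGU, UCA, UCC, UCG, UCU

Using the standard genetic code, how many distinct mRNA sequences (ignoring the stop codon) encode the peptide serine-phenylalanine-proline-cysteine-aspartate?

Ser: 6 codons.
Phe: 2 codons.
Pro: 4 codons.
Cys: 2 codons.
Asp: 2 codons.
6 × 2 × 4 × 2 × 2 = 192.

192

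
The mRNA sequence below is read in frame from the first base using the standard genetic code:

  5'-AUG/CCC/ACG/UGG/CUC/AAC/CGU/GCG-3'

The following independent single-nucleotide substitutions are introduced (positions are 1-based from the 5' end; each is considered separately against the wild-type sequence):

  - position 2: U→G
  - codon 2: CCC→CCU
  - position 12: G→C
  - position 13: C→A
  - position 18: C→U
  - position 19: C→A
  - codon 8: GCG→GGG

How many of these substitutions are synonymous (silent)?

Codon 1: AUG (Met) → AGG (Arg) — missense.
Codon 2: CCC (Pro) → CCU (Pro) — synonymous.
Codon 4: UGG (Trp) → UGC (Cys) — missense.
Codon 5: CUC (Leu) → AUC (Ile) — missense.
Codon 6: AAC (Asn) → AAU (Asn) — synonymous.
Codon 7: CGU (Arg) → AGU (Ser) — missense.
Codon 8: GCG (Ala) → GGG (Gly) — missense.
Synonymous: 2 of 7.

2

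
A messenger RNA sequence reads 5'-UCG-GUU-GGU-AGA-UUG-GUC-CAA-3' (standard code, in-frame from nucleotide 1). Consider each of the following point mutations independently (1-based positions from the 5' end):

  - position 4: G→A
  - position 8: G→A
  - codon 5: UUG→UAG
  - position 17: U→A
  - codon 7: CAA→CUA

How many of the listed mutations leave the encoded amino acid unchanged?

Codon 2: GUU (Val) → AUU (Ile) — missense.
Codon 3: GGU (Gly) → GAU (Asp) — missense.
Codon 5: UUG (Leu) → UAG (Stop) — nonsense.
Codon 6: GUC (Val) → GAC (Asp) — missense.
Codon 7: CAA (Gln) → CUA (Leu) — missense.
Synonymous: 0 of 5.

0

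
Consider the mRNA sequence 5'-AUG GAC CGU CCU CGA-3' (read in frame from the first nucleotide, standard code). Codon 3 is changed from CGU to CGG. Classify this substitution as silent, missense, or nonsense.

silent

Position 9 falls in codon 3: CGU → Arg.
After the substitution the codon is CGG → Arg.
Both encode Arg, so the change is synonymous.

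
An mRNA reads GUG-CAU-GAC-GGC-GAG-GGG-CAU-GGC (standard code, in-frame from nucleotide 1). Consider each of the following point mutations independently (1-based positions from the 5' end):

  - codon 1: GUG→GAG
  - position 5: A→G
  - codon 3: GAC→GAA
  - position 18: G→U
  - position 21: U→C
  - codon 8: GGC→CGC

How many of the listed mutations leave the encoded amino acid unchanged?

2

Codon 1: GUG (Val) → GAG (Glu) — missense.
Codon 2: CAU (His) → CGU (Arg) — missense.
Codon 3: GAC (Asp) → GAA (Glu) — missense.
Codon 6: GGG (Gly) → GGU (Gly) — synonymous.
Codon 7: CAU (His) → CAC (His) — synonymous.
Codon 8: GGC (Gly) → CGC (Arg) — missense.
Synonymous: 2 of 6.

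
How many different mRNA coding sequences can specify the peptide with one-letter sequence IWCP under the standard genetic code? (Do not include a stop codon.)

Ile: 3 codons.
Trp: 1 codon.
Cys: 2 codons.
Pro: 4 codons.
3 × 1 × 2 × 4 = 24.

24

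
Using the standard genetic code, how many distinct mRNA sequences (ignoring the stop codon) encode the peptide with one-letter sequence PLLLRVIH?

Pro: 4 codons.
Leu: 6 codons.
Leu: 6 codons.
Leu: 6 codons.
Arg: 6 codons.
Val: 4 codons.
Ile: 3 codons.
His: 2 codons.
4 × 6 × 6 × 6 × 6 × 4 × 3 × 2 = 124416.

124416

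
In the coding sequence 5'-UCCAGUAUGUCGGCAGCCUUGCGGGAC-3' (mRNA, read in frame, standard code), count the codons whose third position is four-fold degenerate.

5

Codon 1 UCC (Ser): third position 4-fold.
Codon 2 AGU (Ser): third position 2-fold.
Codon 3 AUG (Met): third position 1-fold.
Codon 4 UCG (Ser): third position 4-fold.
Codon 5 GCA (Ala): third position 4-fold.
Codon 6 GCC (Ala): third position 4-fold.
Codon 7 UUG (Leu): third position 2-fold.
Codon 8 CGG (Arg): third position 4-fold.
Codon 9 GAC (Asp): third position 2-fold.
Four-fold degenerate third positions: 5.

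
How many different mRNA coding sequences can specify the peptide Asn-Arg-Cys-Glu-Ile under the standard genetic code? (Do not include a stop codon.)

144

Asn: 2 codons.
Arg: 6 codons.
Cys: 2 codons.
Glu: 2 codons.
Ile: 3 codons.
2 × 6 × 2 × 2 × 3 = 144.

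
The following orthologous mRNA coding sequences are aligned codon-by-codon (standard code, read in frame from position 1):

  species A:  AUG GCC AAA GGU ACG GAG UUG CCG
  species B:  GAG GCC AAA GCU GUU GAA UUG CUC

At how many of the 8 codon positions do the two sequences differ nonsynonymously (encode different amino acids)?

Codon 1: AUG Met / GAG Glu — nonsynonymous.
Codon 2: GCC Ala / GCC Ala — identical.
Codon 3: AAA Lys / AAA Lys — identical.
Codon 4: GGU Gly / GCU Ala — nonsynonymous.
Codon 5: ACG Thr / GUU Val — nonsynonymous.
Codon 6: GAG Glu / GAA Glu — synonymous.
Codon 7: UUG Leu / UUG Leu — identical.
Codon 8: CCG Pro / CUC Leu — nonsynonymous.
Nonsynonymous differences: 4.

4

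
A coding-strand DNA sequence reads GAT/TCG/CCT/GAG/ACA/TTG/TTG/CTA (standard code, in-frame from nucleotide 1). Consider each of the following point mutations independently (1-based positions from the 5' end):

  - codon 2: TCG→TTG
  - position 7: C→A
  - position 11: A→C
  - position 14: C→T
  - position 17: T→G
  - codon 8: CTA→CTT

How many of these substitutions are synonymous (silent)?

1

Codon 2: TCG (Ser) → TTG (Leu) — missense.
Codon 3: CCT (Pro) → ACT (Thr) — missense.
Codon 4: GAG (Glu) → GCG (Ala) — missense.
Codon 5: ACA (Thr) → ATA (Ile) — missense.
Codon 6: TTG (Leu) → TGG (Trp) — missense.
Codon 8: CTA (Leu) → CTT (Leu) — synonymous.
Synonymous: 1 of 6.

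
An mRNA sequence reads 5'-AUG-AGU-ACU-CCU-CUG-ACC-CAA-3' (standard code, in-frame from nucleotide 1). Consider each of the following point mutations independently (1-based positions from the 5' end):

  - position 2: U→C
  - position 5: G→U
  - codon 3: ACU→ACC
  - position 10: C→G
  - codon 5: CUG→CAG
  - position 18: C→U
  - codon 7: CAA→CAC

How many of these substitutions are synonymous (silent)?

2

Codon 1: AUG (Met) → ACG (Thr) — missense.
Codon 2: AGU (Ser) → AUU (Ile) — missense.
Codon 3: ACU (Thr) → ACC (Thr) — synonymous.
Codon 4: CCU (Pro) → GCU (Ala) — missense.
Codon 5: CUG (Leu) → CAG (Gln) — missense.
Codon 6: ACC (Thr) → ACU (Thr) — synonymous.
Codon 7: CAA (Gln) → CAC (His) — missense.
Synonymous: 2 of 7.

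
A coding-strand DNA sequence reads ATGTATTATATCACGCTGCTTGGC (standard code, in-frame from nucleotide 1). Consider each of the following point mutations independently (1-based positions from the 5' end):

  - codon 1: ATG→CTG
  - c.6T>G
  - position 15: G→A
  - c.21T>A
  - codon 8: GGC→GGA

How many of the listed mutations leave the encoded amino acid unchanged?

Codon 1: ATG (Met) → CTG (Leu) — missense.
Codon 2: TAT (Tyr) → TAG (Stop) — nonsense.
Codon 5: ACG (Thr) → ACA (Thr) — synonymous.
Codon 7: CTT (Leu) → CTA (Leu) — synonymous.
Codon 8: GGC (Gly) → GGA (Gly) — synonymous.
Synonymous: 3 of 5.

3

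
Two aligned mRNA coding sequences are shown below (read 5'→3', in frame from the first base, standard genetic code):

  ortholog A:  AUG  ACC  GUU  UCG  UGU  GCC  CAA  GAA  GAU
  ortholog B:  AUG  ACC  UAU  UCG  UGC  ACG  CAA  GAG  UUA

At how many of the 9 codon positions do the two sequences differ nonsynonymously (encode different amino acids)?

3

Codon 1: AUG Met / AUG Met — identical.
Codon 2: ACC Thr / ACC Thr — identical.
Codon 3: GUU Val / UAU Tyr — nonsynonymous.
Codon 4: UCG Ser / UCG Ser — identical.
Codon 5: UGU Cys / UGC Cys — synonymous.
Codon 6: GCC Ala / ACG Thr — nonsynonymous.
Codon 7: CAA Gln / CAA Gln — identical.
Codon 8: GAA Glu / GAG Glu — synonymous.
Codon 9: GAU Asp / UUA Leu — nonsynonymous.
Nonsynonymous differences: 3.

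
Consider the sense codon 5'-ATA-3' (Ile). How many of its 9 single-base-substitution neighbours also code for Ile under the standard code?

Position 1: none → 0 synonymous.
Position 2: none → 0 synonymous.
Position 3: ATT, ATC → 2 synonymous.
Total: 0 + 0 + 2 = 2.

2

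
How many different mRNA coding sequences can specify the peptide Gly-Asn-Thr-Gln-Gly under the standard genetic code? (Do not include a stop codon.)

Gly: 4 codons.
Asn: 2 codons.
Thr: 4 codons.
Gln: 2 codons.
Gly: 4 codons.
4 × 2 × 4 × 2 × 4 = 256.

256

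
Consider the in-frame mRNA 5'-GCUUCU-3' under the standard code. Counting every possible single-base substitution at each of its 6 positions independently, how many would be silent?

6

Codon 1 (GCU, Ala): 3 synonymous substitutions.
Codon 2 (UCU, Ser): 3 synonymous substitutions.
Total: 3 + 3 = 6.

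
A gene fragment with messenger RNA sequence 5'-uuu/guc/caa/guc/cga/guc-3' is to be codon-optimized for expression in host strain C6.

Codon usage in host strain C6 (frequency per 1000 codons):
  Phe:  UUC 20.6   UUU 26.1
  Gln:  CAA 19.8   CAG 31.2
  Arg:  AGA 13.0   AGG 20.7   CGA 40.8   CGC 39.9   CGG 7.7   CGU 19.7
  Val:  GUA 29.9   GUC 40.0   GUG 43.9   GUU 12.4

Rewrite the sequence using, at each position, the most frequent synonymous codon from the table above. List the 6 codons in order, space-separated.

Codon 1 (Phe): best is UUU at 26.1.
Codon 2 (Val): best is GUG at 43.9.
Codon 3 (Gln): best is CAG at 31.2.
Codon 4 (Val): best is GUG at 43.9.
Codon 5 (Arg): best is CGA at 40.8.
Codon 6 (Val): best is GUG at 43.9.

UUU GUG CAG GUG CGA GUG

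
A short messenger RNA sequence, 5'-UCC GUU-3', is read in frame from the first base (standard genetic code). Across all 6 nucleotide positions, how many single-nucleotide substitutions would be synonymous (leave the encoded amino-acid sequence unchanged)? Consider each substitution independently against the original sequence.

6

Codon 1 (UCC, Ser): 3 synonymous substitutions.
Codon 2 (GUU, Val): 3 synonymous substitutions.
Total: 3 + 3 = 6.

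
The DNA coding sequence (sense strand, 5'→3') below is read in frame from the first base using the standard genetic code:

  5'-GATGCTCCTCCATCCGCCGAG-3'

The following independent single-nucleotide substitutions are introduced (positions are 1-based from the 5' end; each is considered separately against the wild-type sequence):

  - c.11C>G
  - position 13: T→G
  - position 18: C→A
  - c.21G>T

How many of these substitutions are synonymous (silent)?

1

Codon 4: CCA (Pro) → CGA (Arg) — missense.
Codon 5: TCC (Ser) → GCC (Ala) — missense.
Codon 6: GCC (Ala) → GCA (Ala) — synonymous.
Codon 7: GAG (Glu) → GAT (Asp) — missense.
Synonymous: 1 of 4.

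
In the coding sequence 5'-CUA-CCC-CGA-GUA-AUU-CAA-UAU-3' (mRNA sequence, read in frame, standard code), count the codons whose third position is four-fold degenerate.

Codon 1 CUA (Leu): third position 4-fold.
Codon 2 CCC (Pro): third position 4-fold.
Codon 3 CGA (Arg): third position 4-fold.
Codon 4 GUA (Val): third position 4-fold.
Codon 5 AUU (Ile): third position 3-fold.
Codon 6 CAA (Gln): third position 2-fold.
Codon 7 UAU (Tyr): third position 2-fold.
Four-fold degenerate third positions: 4.

4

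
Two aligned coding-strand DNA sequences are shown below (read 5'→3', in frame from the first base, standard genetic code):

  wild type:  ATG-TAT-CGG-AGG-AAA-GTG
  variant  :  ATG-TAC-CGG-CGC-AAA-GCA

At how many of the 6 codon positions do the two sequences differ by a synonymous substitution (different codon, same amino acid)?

Codon 1: ATG Met / ATG Met — identical.
Codon 2: TAT Tyr / TAC Tyr — synonymous.
Codon 3: CGG Arg / CGG Arg — identical.
Codon 4: AGG Arg / CGC Arg — synonymous.
Codon 5: AAA Lys / AAA Lys — identical.
Codon 6: GTG Val / GCA Ala — nonsynonymous.
Synonymous differences: 2.

2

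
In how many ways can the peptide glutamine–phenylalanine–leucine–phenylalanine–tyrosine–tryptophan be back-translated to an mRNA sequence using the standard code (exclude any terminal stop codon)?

96

Gln: 2 codons.
Phe: 2 codons.
Leu: 6 codons.
Phe: 2 codons.
Tyr: 2 codons.
Trp: 1 codon.
2 × 2 × 6 × 2 × 2 × 1 = 96.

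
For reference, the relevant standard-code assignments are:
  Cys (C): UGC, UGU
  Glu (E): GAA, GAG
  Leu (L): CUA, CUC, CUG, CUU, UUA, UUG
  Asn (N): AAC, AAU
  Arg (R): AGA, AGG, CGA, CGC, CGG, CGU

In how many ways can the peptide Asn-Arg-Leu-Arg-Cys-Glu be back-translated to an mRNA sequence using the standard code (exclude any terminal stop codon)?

1728

Asn: 2 codons.
Arg: 6 codons.
Leu: 6 codons.
Arg: 6 codons.
Cys: 2 codons.
Glu: 2 codons.
2 × 6 × 6 × 6 × 2 × 2 = 1728.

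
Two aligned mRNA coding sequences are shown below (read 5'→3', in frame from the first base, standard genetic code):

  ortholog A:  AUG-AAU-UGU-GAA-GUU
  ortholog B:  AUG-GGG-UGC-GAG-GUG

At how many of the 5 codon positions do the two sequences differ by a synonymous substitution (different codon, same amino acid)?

3

Codon 1: AUG Met / AUG Met — identical.
Codon 2: AAU Asn / GGG Gly — nonsynonymous.
Codon 3: UGU Cys / UGC Cys — synonymous.
Codon 4: GAA Glu / GAG Glu — synonymous.
Codon 5: GUU Val / GUG Val — synonymous.
Synonymous differences: 3.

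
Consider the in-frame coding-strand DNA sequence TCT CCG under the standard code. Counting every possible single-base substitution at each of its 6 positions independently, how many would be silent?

Codon 1 (TCT, Ser): 3 synonymous substitutions.
Codon 2 (CCG, Pro): 3 synonymous substitutions.
Total: 3 + 3 = 6.

6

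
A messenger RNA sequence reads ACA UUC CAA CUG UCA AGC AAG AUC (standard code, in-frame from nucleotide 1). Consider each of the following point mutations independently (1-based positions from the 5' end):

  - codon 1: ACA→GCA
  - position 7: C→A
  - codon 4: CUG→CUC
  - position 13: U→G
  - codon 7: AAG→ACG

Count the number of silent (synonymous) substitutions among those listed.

Codon 1: ACA (Thr) → GCA (Ala) — missense.
Codon 3: CAA (Gln) → AAA (Lys) — missense.
Codon 4: CUG (Leu) → CUC (Leu) — synonymous.
Codon 5: UCA (Ser) → GCA (Ala) — missense.
Codon 7: AAG (Lys) → ACG (Thr) — missense.
Synonymous: 1 of 5.

1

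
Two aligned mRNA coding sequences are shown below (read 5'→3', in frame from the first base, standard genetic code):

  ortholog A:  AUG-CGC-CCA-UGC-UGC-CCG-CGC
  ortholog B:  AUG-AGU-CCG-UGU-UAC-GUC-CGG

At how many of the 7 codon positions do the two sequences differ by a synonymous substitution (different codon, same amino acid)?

3

Codon 1: AUG Met / AUG Met — identical.
Codon 2: CGC Arg / AGU Ser — nonsynonymous.
Codon 3: CCA Pro / CCG Pro — synonymous.
Codon 4: UGC Cys / UGU Cys — synonymous.
Codon 5: UGC Cys / UAC Tyr — nonsynonymous.
Codon 6: CCG Pro / GUC Val — nonsynonymous.
Codon 7: CGC Arg / CGG Arg — synonymous.
Synonymous differences: 3.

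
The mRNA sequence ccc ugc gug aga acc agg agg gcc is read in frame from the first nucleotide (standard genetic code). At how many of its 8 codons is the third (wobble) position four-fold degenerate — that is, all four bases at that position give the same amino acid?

Codon 1 CCC (Pro): third position 4-fold.
Codon 2 UGC (Cys): third position 2-fold.
Codon 3 GUG (Val): third position 4-fold.
Codon 4 AGA (Arg): third position 2-fold.
Codon 5 ACC (Thr): third position 4-fold.
Codon 6 AGG (Arg): third position 2-fold.
Codon 7 AGG (Arg): third position 2-fold.
Codon 8 GCC (Ala): third position 4-fold.
Four-fold degenerate third positions: 4.

4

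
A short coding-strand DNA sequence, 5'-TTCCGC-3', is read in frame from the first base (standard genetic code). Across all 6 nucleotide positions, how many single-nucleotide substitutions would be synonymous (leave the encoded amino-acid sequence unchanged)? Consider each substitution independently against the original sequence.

Codon 1 (TTC, Phe): 1 synonymous substitution.
Codon 2 (CGC, Arg): 3 synonymous substitutions.
Total: 1 + 3 = 4.

4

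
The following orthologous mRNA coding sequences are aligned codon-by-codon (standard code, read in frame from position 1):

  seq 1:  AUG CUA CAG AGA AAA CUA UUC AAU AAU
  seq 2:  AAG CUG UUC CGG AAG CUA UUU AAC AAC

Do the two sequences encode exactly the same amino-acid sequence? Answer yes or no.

Codon 1: AUG Met / AAG Lys — nonsynonymous.
Codon 2: CUA Leu / CUG Leu — synonymous.
Codon 3: CAG Gln / UUC Phe — nonsynonymous.
Codon 4: AGA Arg / CGG Arg — synonymous.
Codon 5: AAA Lys / AAG Lys — synonymous.
Codon 6: CUA Leu / CUA Leu — identical.
Codon 7: UUC Phe / UUU Phe — synonymous.
Codon 8: AAU Asn / AAC Asn — synonymous.
Codon 9: AAU Asn / AAC Asn — synonymous.
Nonsynonymous differences: 2 → different protein.

no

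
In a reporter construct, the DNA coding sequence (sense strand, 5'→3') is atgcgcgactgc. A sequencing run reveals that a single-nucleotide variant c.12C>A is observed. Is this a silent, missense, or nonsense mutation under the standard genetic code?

nonsense

Position 12 falls in codon 4: TGC → Cys.
After the substitution the codon is TGA → Stop.
The new codon is a stop codon, so this is a nonsense mutation.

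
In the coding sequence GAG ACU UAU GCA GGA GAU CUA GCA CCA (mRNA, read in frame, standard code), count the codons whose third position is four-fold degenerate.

Codon 1 GAG (Glu): third position 2-fold.
Codon 2 ACU (Thr): third position 4-fold.
Codon 3 UAU (Tyr): third position 2-fold.
Codon 4 GCA (Ala): third position 4-fold.
Codon 5 GGA (Gly): third position 4-fold.
Codon 6 GAU (Asp): third position 2-fold.
Codon 7 CUA (Leu): third position 4-fold.
Codon 8 GCA (Ala): third position 4-fold.
Codon 9 CCA (Pro): third position 4-fold.
Four-fold degenerate third positions: 6.

6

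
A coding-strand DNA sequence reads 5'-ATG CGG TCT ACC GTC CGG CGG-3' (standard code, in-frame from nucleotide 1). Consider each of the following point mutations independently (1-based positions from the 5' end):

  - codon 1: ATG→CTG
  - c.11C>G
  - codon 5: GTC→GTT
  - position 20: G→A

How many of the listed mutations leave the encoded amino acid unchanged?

1

Codon 1: ATG (Met) → CTG (Leu) — missense.
Codon 4: ACC (Thr) → AGC (Ser) — missense.
Codon 5: GTC (Val) → GTT (Val) — synonymous.
Codon 7: CGG (Arg) → CAG (Gln) — missense.
Synonymous: 1 of 4.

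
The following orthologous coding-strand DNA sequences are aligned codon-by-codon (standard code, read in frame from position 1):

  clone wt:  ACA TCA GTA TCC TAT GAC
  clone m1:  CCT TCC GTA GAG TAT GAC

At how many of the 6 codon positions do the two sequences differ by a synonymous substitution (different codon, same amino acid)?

1

Codon 1: ACA Thr / CCT Pro — nonsynonymous.
Codon 2: TCA Ser / TCC Ser — synonymous.
Codon 3: GTA Val / GTA Val — identical.
Codon 4: TCC Ser / GAG Glu — nonsynonymous.
Codon 5: TAT Tyr / TAT Tyr — identical.
Codon 6: GAC Asp / GAC Asp — identical.
Synonymous differences: 1.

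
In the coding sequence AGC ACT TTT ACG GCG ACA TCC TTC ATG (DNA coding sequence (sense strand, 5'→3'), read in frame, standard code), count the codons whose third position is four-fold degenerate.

5

Codon 1 AGC (Ser): third position 2-fold.
Codon 2 ACT (Thr): third position 4-fold.
Codon 3 TTT (Phe): third position 2-fold.
Codon 4 ACG (Thr): third position 4-fold.
Codon 5 GCG (Ala): third position 4-fold.
Codon 6 ACA (Thr): third position 4-fold.
Codon 7 TCC (Ser): third position 4-fold.
Codon 8 TTC (Phe): third position 2-fold.
Codon 9 ATG (Met): third position 1-fold.
Four-fold degenerate third positions: 5.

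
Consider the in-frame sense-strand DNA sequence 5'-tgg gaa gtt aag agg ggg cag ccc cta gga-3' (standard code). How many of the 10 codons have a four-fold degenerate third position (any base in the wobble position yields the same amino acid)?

Codon 1 TGG (Trp): third position 1-fold.
Codon 2 GAA (Glu): third position 2-fold.
Codon 3 GTT (Val): third position 4-fold.
Codon 4 AAG (Lys): third position 2-fold.
Codon 5 AGG (Arg): third position 2-fold.
Codon 6 GGG (Gly): third position 4-fold.
Codon 7 CAG (Gln): third position 2-fold.
Codon 8 CCC (Pro): third position 4-fold.
Codon 9 CTA (Leu): third position 4-fold.
Codon 10 GGA (Gly): third position 4-fold.
Four-fold degenerate third positions: 5.

5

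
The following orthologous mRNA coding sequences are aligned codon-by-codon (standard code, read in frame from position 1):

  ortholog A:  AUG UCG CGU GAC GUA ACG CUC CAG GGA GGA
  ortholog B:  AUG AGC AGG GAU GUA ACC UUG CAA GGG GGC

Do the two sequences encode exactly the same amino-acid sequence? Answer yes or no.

Codon 1: AUG Met / AUG Met — identical.
Codon 2: UCG Ser / AGC Ser — synonymous.
Codon 3: CGU Arg / AGG Arg — synonymous.
Codon 4: GAC Asp / GAU Asp — synonymous.
Codon 5: GUA Val / GUA Val — identical.
Codon 6: ACG Thr / ACC Thr — synonymous.
Codon 7: CUC Leu / UUG Leu — synonymous.
Codon 8: CAG Gln / CAA Gln — synonymous.
Codon 9: GGA Gly / GGG Gly — synonymous.
Codon 10: GGA Gly / GGC Gly — synonymous.
Nonsynonymous differences: 0 → same protein.

yes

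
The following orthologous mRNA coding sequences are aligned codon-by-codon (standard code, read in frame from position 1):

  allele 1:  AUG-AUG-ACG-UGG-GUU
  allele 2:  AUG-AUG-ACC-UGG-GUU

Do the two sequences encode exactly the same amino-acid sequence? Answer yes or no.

Codon 1: AUG Met / AUG Met — identical.
Codon 2: AUG Met / AUG Met — identical.
Codon 3: ACG Thr / ACC Thr — synonymous.
Codon 4: UGG Trp / UGG Trp — identical.
Codon 5: GUU Val / GUU Val — identical.
Nonsynonymous differences: 0 → same protein.

yes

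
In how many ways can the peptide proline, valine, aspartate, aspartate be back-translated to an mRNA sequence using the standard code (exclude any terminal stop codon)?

64

Pro: 4 codons.
Val: 4 codons.
Asp: 2 codons.
Asp: 2 codons.
4 × 4 × 2 × 2 = 64.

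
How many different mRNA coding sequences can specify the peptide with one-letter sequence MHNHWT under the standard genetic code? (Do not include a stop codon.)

Met: 1 codon.
His: 2 codons.
Asn: 2 codons.
His: 2 codons.
Trp: 1 codon.
Thr: 4 codons.
1 × 2 × 2 × 2 × 1 × 4 = 32.

32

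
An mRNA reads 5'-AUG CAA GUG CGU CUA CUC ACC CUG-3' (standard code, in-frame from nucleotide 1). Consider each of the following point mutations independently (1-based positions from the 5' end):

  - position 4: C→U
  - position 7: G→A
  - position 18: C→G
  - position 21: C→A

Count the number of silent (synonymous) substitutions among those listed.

2

Codon 2: CAA (Gln) → UAA (Stop) — nonsense.
Codon 3: GUG (Val) → AUG (Met) — missense.
Codon 6: CUC (Leu) → CUG (Leu) — synonymous.
Codon 7: ACC (Thr) → ACA (Thr) — synonymous.
Synonymous: 2 of 4.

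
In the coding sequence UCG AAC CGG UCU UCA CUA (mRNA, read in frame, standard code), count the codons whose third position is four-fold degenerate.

5

Codon 1 UCG (Ser): third position 4-fold.
Codon 2 AAC (Asn): third position 2-fold.
Codon 3 CGG (Arg): third position 4-fold.
Codon 4 UCU (Ser): third position 4-fold.
Codon 5 UCA (Ser): third position 4-fold.
Codon 6 CUA (Leu): third position 4-fold.
Four-fold degenerate third positions: 5.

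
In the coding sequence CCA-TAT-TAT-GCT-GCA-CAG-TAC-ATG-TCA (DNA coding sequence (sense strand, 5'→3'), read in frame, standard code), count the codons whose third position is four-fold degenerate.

Codon 1 CCA (Pro): third position 4-fold.
Codon 2 TAT (Tyr): third position 2-fold.
Codon 3 TAT (Tyr): third position 2-fold.
Codon 4 GCT (Ala): third position 4-fold.
Codon 5 GCA (Ala): third position 4-fold.
Codon 6 CAG (Gln): third position 2-fold.
Codon 7 TAC (Tyr): third position 2-fold.
Codon 8 ATG (Met): third position 1-fold.
Codon 9 TCA (Ser): third position 4-fold.
Four-fold degenerate third positions: 4.

4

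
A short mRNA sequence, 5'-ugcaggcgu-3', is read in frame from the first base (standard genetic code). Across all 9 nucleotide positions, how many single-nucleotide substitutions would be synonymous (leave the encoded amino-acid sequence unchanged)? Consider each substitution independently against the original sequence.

Codon 1 (UGC, Cys): 1 synonymous substitution.
Codon 2 (AGG, Arg): 2 synonymous substitutions.
Codon 3 (CGU, Arg): 3 synonymous substitutions.
Total: 1 + 2 + 3 = 6.

6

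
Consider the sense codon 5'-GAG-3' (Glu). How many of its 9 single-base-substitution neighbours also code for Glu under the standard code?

Position 1: none → 0 synonymous.
Position 2: none → 0 synonymous.
Position 3: GAA → 1 synonymous.
Total: 0 + 0 + 1 = 1.

1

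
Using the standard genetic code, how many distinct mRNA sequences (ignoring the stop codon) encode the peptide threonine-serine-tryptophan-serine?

Thr: 4 codons.
Ser: 6 codons.
Trp: 1 codon.
Ser: 6 codons.
4 × 6 × 1 × 6 = 144.

144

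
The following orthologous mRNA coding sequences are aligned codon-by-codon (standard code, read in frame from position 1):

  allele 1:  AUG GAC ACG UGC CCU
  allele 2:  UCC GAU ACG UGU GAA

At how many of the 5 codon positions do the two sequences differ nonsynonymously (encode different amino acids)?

2

Codon 1: AUG Met / UCC Ser — nonsynonymous.
Codon 2: GAC Asp / GAU Asp — synonymous.
Codon 3: ACG Thr / ACG Thr — identical.
Codon 4: UGC Cys / UGU Cys — synonymous.
Codon 5: CCU Pro / GAA Glu — nonsynonymous.
Nonsynonymous differences: 2.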